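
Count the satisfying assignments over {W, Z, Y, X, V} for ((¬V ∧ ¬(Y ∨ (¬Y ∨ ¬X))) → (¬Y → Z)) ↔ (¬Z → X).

24

Initial set: {(((¬V ∧ ¬(Y ∨ (¬Y ∨ ¬X))) → (¬Y → Z)) ↔ (¬Z → X))}.
(((¬V ∧ ¬(Y ∨ (¬Y ∨ ¬X))) → (¬Y → Z)) ↔ (¬Z → X)): β-rule — branch into ((¬V ∧ ¬(Y ∨ (¬Y ∨ ¬X))) → (¬Y → Z)), (¬Z → X)  //  ¬((¬V ∧ ¬(Y ∨ (¬Y ∨ ¬X))) → (¬Y → Z)), ¬(¬Z → X).
  branch 1 (add ((¬V ∧ ¬(Y ∨ (¬Y ∨ ¬X))) → (¬Y → Z)), (¬Z → X)):
    ((¬V ∧ ¬(Y ∨ (¬Y ∨ ¬X))) → (¬Y → Z)): β-rule — branch into ¬(¬V ∧ ¬(Y ∨ (¬Y ∨ ¬X)))  //  (¬Y → Z).
      branch 1.1 (add ¬(¬V ∧ ¬(Y ∨ (¬Y ∨ ¬X)))):
        (¬Z → X): β-rule — branch into ¬¬Z  //  X.
          branch 1.1.1 (add ¬¬Z):
            ¬(¬V ∧ ¬(Y ∨ (¬Y ∨ ¬X))): β-rule — branch into ¬¬V  //  ¬¬(Y ∨ (¬Y ∨ ¬X)).
              branch 1.1.1.1 (add ¬¬V):
                ○ open, literals {V=1, Z=1}.
              branch 1.1.1.2 (add ¬¬(Y ∨ (¬Y ∨ ¬X))):
                ¬¬(Y ∨ (¬Y ∨ ¬X)): β-rule — branch into Y  //  (¬Y ∨ ¬X).
                  branch 1.1.1.2.1 (add Y):
                    ○ open, literals {Y=1, Z=1}.
                  branch 1.1.1.2.2 (add (¬Y ∨ ¬X)):
                    (¬Y ∨ ¬X): β-rule — branch into ¬Y  //  ¬X.
                      branch 1.1.1.2.2.1 (add ¬Y):
                        ○ open, literals {Y=0, Z=1}.
                      branch 1.1.1.2.2.2 (add ¬X):
                        ○ open, literals {X=0, Z=1}.
          branch 1.1.2 (add X):
            ¬(¬V ∧ ¬(Y ∨ (¬Y ∨ ¬X))): β-rule — branch into ¬¬V  //  ¬¬(Y ∨ (¬Y ∨ ¬X)).
              branch 1.1.2.1 (add ¬¬V):
                ○ open, literals {V=1, X=1}.
              branch 1.1.2.2 (add ¬¬(Y ∨ (¬Y ∨ ¬X))):
                ¬¬(Y ∨ (¬Y ∨ ¬X)): β-rule — branch into Y  //  (¬Y ∨ ¬X).
                  branch 1.1.2.2.1 (add Y):
                    ○ open, literals {X=1, Y=1}.
                  branch 1.1.2.2.2 (add (¬Y ∨ ¬X)):
                    (¬Y ∨ ¬X): β-rule — branch into ¬Y  //  ¬X.
                      branch 1.1.2.2.2.1 (add ¬Y):
                        ○ open, literals {X=1, Y=0}.
                      branch 1.1.2.2.2.2 (add ¬X):
                        × closes — contains both X and ¬X.
      branch 1.2 (add (¬Y → Z)):
        (¬Z → X): β-rule — branch into ¬¬Z  //  X.
          branch 1.2.1 (add ¬¬Z):
            (¬Y → Z): β-rule — branch into ¬¬Y  //  Z.
              branch 1.2.1.1 (add ¬¬Y):
                ○ open, literals {Y=1, Z=1}.
              branch 1.2.1.2 (add Z):
                ○ open, literals {Z=1}.
          branch 1.2.2 (add X):
            (¬Y → Z): β-rule — branch into ¬¬Y  //  Z.
              branch 1.2.2.1 (add ¬¬Y):
                ○ open, literals {X=1, Y=1}.
              branch 1.2.2.2 (add Z):
                ○ open, literals {X=1, Z=1}.
  branch 2 (add ¬((¬V ∧ ¬(Y ∨ (¬Y ∨ ¬X))) → (¬Y → Z)), ¬(¬Z → X)):
    ¬((¬V ∧ ¬(Y ∨ (¬Y ∨ ¬X))) → (¬Y → Z)): α-rule — add (¬V ∧ ¬(Y ∨ (¬Y ∨ ¬X))), ¬(¬Y → Z).
    ¬(¬Z → X): α-rule — add ¬Z, ¬X.
    (¬V ∧ ¬(Y ∨ (¬Y ∨ ¬X))): α-rule — add ¬V, ¬(Y ∨ (¬Y ∨ ¬X)).
    ¬(¬Y → Z): α-rule — add ¬Y, ¬Z.
    ¬(Y ∨ (¬Y ∨ ¬X)): α-rule — add ¬Y, ¬(¬Y ∨ ¬X).
    ¬(¬Y ∨ ¬X): α-rule — add ¬¬Y, ¬¬X.
    × closes — contains both Y and ¬Y.
2 branches closed, 11 open.
Each open branch fixes some atoms; the unmentioned ones are free. Counting distinct full assignments: branch {V=1, Z=1} (W, Y, X) contributes 8 new; branch {Y=1, Z=1} (W, X, V) contributes 4 new; branch {Y=0, Z=1} (W, X, V) contributes 4 new; branch {X=0, Z=1} (W, Y, V) contributes 0 new; branch {V=1, X=1} (W, Z, Y) contributes 4 new; branch {X=1, Y=1} (W, Z, V) contributes 2 new; branch {X=1, Y=0} (W, Z, V) contributes 2 new; branch {Y=1, Z=1} (W, X, V) contributes 0 new; branch {Z=1} (W, Y, X, V) contributes 0 new; branch {X=1, Y=1} (W, Z, V) contributes 0 new; branch {X=1, Z=1} (W, Y, V) contributes 0 new. Total: 24.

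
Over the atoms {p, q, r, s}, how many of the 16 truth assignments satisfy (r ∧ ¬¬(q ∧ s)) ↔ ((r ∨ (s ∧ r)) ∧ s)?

14

Initial set: {((r ∧ ¬¬(q ∧ s)) ↔ ((r ∨ (s ∧ r)) ∧ s))}.
((r ∧ ¬¬(q ∧ s)) ↔ ((r ∨ (s ∧ r)) ∧ s)): β-rule — branch into (r ∧ ¬¬(q ∧ s)), ((r ∨ (s ∧ r)) ∧ s)  //  ¬(r ∧ ¬¬(q ∧ s)), ¬((r ∨ (s ∧ r)) ∧ s).
  branch 1 (add (r ∧ ¬¬(q ∧ s)), ((r ∨ (s ∧ r)) ∧ s)):
    (r ∧ ¬¬(q ∧ s)): α-rule — add r, ¬¬(q ∧ s).
    ((r ∨ (s ∧ r)) ∧ s): α-rule — add (r ∨ (s ∧ r)), s.
    ¬¬(q ∧ s): drop double negation, giving (q ∧ s).
    (q ∧ s): α-rule — add q, s.
    (r ∨ (s ∧ r)): β-rule — branch into r  //  (s ∧ r).
      branch 1.1 (add r):
        ○ open, literals {q=1, r=1, s=1}.
      branch 1.2 (add (s ∧ r)):
        (s ∧ r): α-rule — add s, r.
        ○ open, literals {q=1, r=1, s=1}.
  branch 2 (add ¬(r ∧ ¬¬(q ∧ s)), ¬((r ∨ (s ∧ r)) ∧ s)):
    ¬(r ∧ ¬¬(q ∧ s)): β-rule — branch into ¬r  //  ¬¬¬(q ∧ s).
      branch 2.1 (add ¬r):
        ¬((r ∨ (s ∧ r)) ∧ s): β-rule — branch into ¬(r ∨ (s ∧ r))  //  ¬s.
          branch 2.1.1 (add ¬(r ∨ (s ∧ r))):
            ¬(r ∨ (s ∧ r)): α-rule — add ¬r, ¬(s ∧ r).
            ¬(s ∧ r): β-rule — branch into ¬s  //  ¬r.
              branch 2.1.1.1 (add ¬s):
                ○ open, literals {r=0, s=0}.
              branch 2.1.1.2 (add ¬r):
                ○ open, literals {r=0}.
          branch 2.1.2 (add ¬s):
            ○ open, literals {r=0, s=0}.
      branch 2.2 (add ¬¬¬(q ∧ s)):
        ¬¬¬(q ∧ s): drop double negation, giving ¬(q ∧ s).
        ¬((r ∨ (s ∧ r)) ∧ s): β-rule — branch into ¬(r ∨ (s ∧ r))  //  ¬s.
          branch 2.2.1 (add ¬(r ∨ (s ∧ r))):
            ¬(r ∨ (s ∧ r)): α-rule — add ¬r, ¬(s ∧ r).
            ¬(q ∧ s): β-rule — branch into ¬q  //  ¬s.
              branch 2.2.1.1 (add ¬q):
                ¬(s ∧ r): β-rule — branch into ¬s  //  ¬r.
                  branch 2.2.1.1.1 (add ¬s):
                    ○ open, literals {q=0, r=0, s=0}.
                  branch 2.2.1.1.2 (add ¬r):
                    ○ open, literals {q=0, r=0}.
              branch 2.2.1.2 (add ¬s):
                ¬(s ∧ r): β-rule — branch into ¬s  //  ¬r.
                  branch 2.2.1.2.1 (add ¬s):
                    ○ open, literals {r=0, s=0}.
                  branch 2.2.1.2.2 (add ¬r):
                    ○ open, literals {r=0, s=0}.
          branch 2.2.2 (add ¬s):
            ¬(q ∧ s): β-rule — branch into ¬q  //  ¬s.
              branch 2.2.2.1 (add ¬q):
                ○ open, literals {q=0, s=0}.
              branch 2.2.2.2 (add ¬s):
                ○ open, literals {s=0}.
0 branches closed, 11 open.
Each open branch fixes some atoms; the unmentioned ones are free. Counting distinct full assignments: branch {q=1, r=1, s=1} (p) contributes 2 new; branch {q=1, r=1, s=1} (p) contributes 0 new; branch {r=0, s=0} (p, q) contributes 4 new; branch {r=0} (p, q, s) contributes 4 new; branch {r=0, s=0} (p, q) contributes 0 new; branch {q=0, r=0, s=0} (p) contributes 0 new; branch {q=0, r=0} (p, s) contributes 0 new; branch {r=0, s=0} (p, q) contributes 0 new; branch {r=0, s=0} (p, q) contributes 0 new; branch {q=0, s=0} (p, r) contributes 2 new; branch {s=0} (p, q, r) contributes 2 new. Total: 14.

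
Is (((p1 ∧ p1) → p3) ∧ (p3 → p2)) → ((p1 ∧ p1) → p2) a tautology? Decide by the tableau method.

Valid

Assume the negation and expand:
Initial set: {¬((((p1 ∧ p1) → p3) ∧ (p3 → p2)) → ((p1 ∧ p1) → p2))}.
¬((((p1 ∧ p1) → p3) ∧ (p3 → p2)) → ((p1 ∧ p1) → p2)): α-rule — add (((p1 ∧ p1) → p3) ∧ (p3 → p2)), ¬((p1 ∧ p1) → p2).
(((p1 ∧ p1) → p3) ∧ (p3 → p2)): α-rule — add ((p1 ∧ p1) → p3), (p3 → p2).
¬((p1 ∧ p1) → p2): α-rule — add (p1 ∧ p1), ¬p2.
(p1 ∧ p1): α-rule — add p1, p1.
((p1 ∧ p1) → p3): β-rule — branch into ¬(p1 ∧ p1)  //  p3.
  branch 1 (add ¬(p1 ∧ p1)):
    (p3 → p2): β-rule — branch into ¬p3  //  p2.
      branch 1.1 (add ¬p3):
        ¬(p1 ∧ p1): β-rule — branch into ¬p1  //  ¬p1.
          branch 1.1.1 (add ¬p1):
            × closes — contains both p1 and ¬p1.
          branch 1.1.2 (add ¬p1):
            × closes — contains both p1 and ¬p1.
      branch 1.2 (add p2):
        × closes — contains both p2 and ¬p2.
  branch 2 (add p3):
    (p3 → p2): β-rule — branch into ¬p3  //  p2.
      branch 2.1 (add ¬p3):
        × closes — contains both p3 and ¬p3.
      branch 2.2 (add p2):
        × closes — contains both p2 and ¬p2.
All 5 branches close.
Every branch closed, so the negation is unsatisfiable and the formula is valid.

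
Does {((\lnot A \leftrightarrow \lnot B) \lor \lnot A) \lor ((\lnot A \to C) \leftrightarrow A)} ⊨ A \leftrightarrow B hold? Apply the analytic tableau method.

Initial set: {T (((\lnot A \leftrightarrow \lnot B) \lor \lnot A) \lor ((\lnot A \to C) \leftrightarrow A)); F (A \leftrightarrow B)}.
T (((\lnot A \leftrightarrow \lnot B) \lor \lnot A) \lor ((\lnot A \to C) \leftrightarrow A)): β-rule — branch into T ((\lnot A \leftrightarrow \lnot B) \lor \lnot A)  //  T ((\lnot A \to C) \leftrightarrow A).
  branch 1 (add T ((\lnot A \leftrightarrow \lnot B) \lor \lnot A)):
    F (A \leftrightarrow B): β-rule — branch into T A, F B  //  F A, T B.
      branch 1.1 (add T A, F B):
        T ((\lnot A \leftrightarrow \lnot B) \lor \lnot A): β-rule — branch into T (\lnot A \leftrightarrow \lnot B)  //  T \lnot A.
          branch 1.1.1 (add T (\lnot A \leftrightarrow \lnot B)):
            T (\lnot A \leftrightarrow \lnot B): β-rule — branch into T \lnot A, T \lnot B  //  F \lnot A, F \lnot B.
              branch 1.1.1.1 (add T \lnot A, T \lnot B):
                × closes — contains both A and \lnot A.
              branch 1.1.1.2 (add F \lnot A, F \lnot B):
                × closes — contains both B and \lnot B.
          branch 1.1.2 (add T \lnot A):
            × closes — contains both A and \lnot A.
      branch 1.2 (add F A, T B):
        T ((\lnot A \leftrightarrow \lnot B) \lor \lnot A): β-rule — branch into T (\lnot A \leftrightarrow \lnot B)  //  T \lnot A.
          branch 1.2.1 (add T (\lnot A \leftrightarrow \lnot B)):
            T (\lnot A \leftrightarrow \lnot B): β-rule — branch into T \lnot A, T \lnot B  //  F \lnot A, F \lnot B.
              branch 1.2.1.1 (add T \lnot A, T \lnot B):
                × closes — contains both B and \lnot B.
              branch 1.2.1.2 (add F \lnot A, F \lnot B):
                × closes — contains both A and \lnot A.
          branch 1.2.2 (add T \lnot A):
            ○ open, literals {A=false, B=true}.
  branch 2 (add T ((\lnot A \to C) \leftrightarrow A)):
    F (A \leftrightarrow B): β-rule — branch into T A, F B  //  F A, T B.
      branch 2.1 (add T A, F B):
        T ((\lnot A \to C) \leftrightarrow A): β-rule — branch into T (\lnot A \to C), T A  //  F (\lnot A \to C), F A.
          branch 2.1.1 (add T (\lnot A \to C), T A):
            T (\lnot A \to C): β-rule — branch into F \lnot A  //  T C.
              branch 2.1.1.1 (add F \lnot A):
                ○ open, literals {A=true, B=false}.
              branch 2.1.1.2 (add T C):
                ○ open, literals {A=true, B=false, C=true}.
          branch 2.1.2 (add F (\lnot A \to C), F A):
            × closes — contains both A and \lnot A.
      branch 2.2 (add F A, T B):
        T ((\lnot A \to C) \leftrightarrow A): β-rule — branch into T (\lnot A \to C), T A  //  F (\lnot A \to C), F A.
          branch 2.2.1 (add T (\lnot A \to C), T A):
            × closes — contains both A and \lnot A.
          branch 2.2.2 (add F (\lnot A \to C), F A):
            F (\lnot A \to C): α-rule — add T \lnot A, F C.
            ○ open, literals {A=false, B=true, C=false}.
7 branches closed, 4 open.
An open branch gives a countermodel: A=false, B=true (unmentioned atoms arbitrary); the premises hold there but the conclusion fails.

No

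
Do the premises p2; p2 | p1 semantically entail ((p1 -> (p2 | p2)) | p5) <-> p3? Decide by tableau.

No

Initial set: {p2; (p2 | p1); ~(((p1 -> (p2 | p2)) | p5) <-> p3)}.
(p2 | p1): β-rule — branch into p2  //  p1.
  branch 1 (add p2):
    ~(((p1 -> (p2 | p2)) | p5) <-> p3): β-rule — branch into ((p1 -> (p2 | p2)) | p5), ~p3  //  ~((p1 -> (p2 | p2)) | p5), p3.
      branch 1.1 (add ((p1 -> (p2 | p2)) | p5), ~p3):
        ((p1 -> (p2 | p2)) | p5): β-rule — branch into (p1 -> (p2 | p2))  //  p5.
          branch 1.1.1 (add (p1 -> (p2 | p2))):
            (p1 -> (p2 | p2)): β-rule — branch into ~p1  //  (p2 | p2).
              branch 1.1.1.1 (add ~p1):
                ○ open, literals {p1=false, p2=true, p3=false}.
              branch 1.1.1.2 (add (p2 | p2)):
                (p2 | p2): β-rule — branch into p2  //  p2.
                  branch 1.1.1.2.1 (add p2):
                    ○ open, literals {p2=true, p3=false}.
                  branch 1.1.1.2.2 (add p2):
                    ○ open, literals {p2=true, p3=false}.
          branch 1.1.2 (add p5):
            ○ open, literals {p2=true, p3=false, p5=true}.
      branch 1.2 (add ~((p1 -> (p2 | p2)) | p5), p3):
        ~((p1 -> (p2 | p2)) | p5): α-rule — add ~(p1 -> (p2 | p2)), ~p5.
        ~(p1 -> (p2 | p2)): α-rule — add p1, ~(p2 | p2).
        ~(p2 | p2): α-rule — add ~p2, ~p2.
        × closes — contains both p2 and ~p2.
  branch 2 (add p1):
    ~(((p1 -> (p2 | p2)) | p5) <-> p3): β-rule — branch into ((p1 -> (p2 | p2)) | p5), ~p3  //  ~((p1 -> (p2 | p2)) | p5), p3.
      branch 2.1 (add ((p1 -> (p2 | p2)) | p5), ~p3):
        ((p1 -> (p2 | p2)) | p5): β-rule — branch into (p1 -> (p2 | p2))  //  p5.
          branch 2.1.1 (add (p1 -> (p2 | p2))):
            (p1 -> (p2 | p2)): β-rule — branch into ~p1  //  (p2 | p2).
              branch 2.1.1.1 (add ~p1):
                × closes — contains both p1 and ~p1.
              branch 2.1.1.2 (add (p2 | p2)):
                (p2 | p2): β-rule — branch into p2  //  p2.
                  branch 2.1.1.2.1 (add p2):
                    ○ open, literals {p1=true, p2=true, p3=false}.
                  branch 2.1.1.2.2 (add p2):
                    ○ open, literals {p1=true, p2=true, p3=false}.
          branch 2.1.2 (add p5):
            ○ open, literals {p1=true, p2=true, p3=false, p5=true}.
      branch 2.2 (add ~((p1 -> (p2 | p2)) | p5), p3):
        ~((p1 -> (p2 | p2)) | p5): α-rule — add ~(p1 -> (p2 | p2)), ~p5.
        ~(p1 -> (p2 | p2)): α-rule — add p1, ~(p2 | p2).
        ~(p2 | p2): α-rule — add ~p2, ~p2.
        × closes — contains both p2 and ~p2.
3 branches closed, 7 open.
An open branch gives a countermodel: p1=false, p2=true, p3=false (unmentioned atoms arbitrary); the premises hold there but the conclusion fails.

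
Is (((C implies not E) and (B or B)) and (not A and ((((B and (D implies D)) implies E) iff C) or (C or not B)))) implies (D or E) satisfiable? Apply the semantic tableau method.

Satisfiable

Initial set: {((((C implies not E) and (B or B)) and (not A and ((((B and (D implies D)) implies E) iff C) or (C or not B)))) implies (D or E))}.
((((C implies not E) and (B or B)) and (not A and ((((B and (D implies D)) implies E) iff C) or (C or not B)))) implies (D or E)): β-rule — branch into not (((C implies not E) and (B or B)) and (not A and ((((B and (D implies D)) implies E) iff C) or (C or not B))))  //  (D or E).
  branch 1 (add not (((C implies not E) and (B or B)) and (not A and ((((B and (D implies D)) implies E) iff C) or (C or not B))))):
    not (((C implies not E) and (B or B)) and (not A and ((((B and (D implies D)) implies E) iff C) or (C or not B)))): β-rule — branch into not ((C implies not E) and (B or B))  //  not (not A and ((((B and (D implies D)) implies E) iff C) or (C or not B))).
      branch 1.1 (add not ((C implies not E) and (B or B))):
        not ((C implies not E) and (B or B)): β-rule — branch into not (C implies not E)  //  not (B or B).
          branch 1.1.1 (add not (C implies not E)):
            not (C implies not E): α-rule — add C, not not E.
            ○ open, literals {C=1, E=1}.
          branch 1.1.2 (add not (B or B)):
            not (B or B): α-rule — add not B, not B.
            ○ open, literals {B=0}.
      branch 1.2 (add not (not A and ((((B and (D implies D)) implies E) iff C) or (C or not B)))):
        not (not A and ((((B and (D implies D)) implies E) iff C) or (C or not B))): β-rule — branch into not not A  //  not ((((B and (D implies D)) implies E) iff C) or (C or not B)).
          branch 1.2.1 (add not not A):
            ○ open, literals {A=1}.
          branch 1.2.2 (add not ((((B and (D implies D)) implies E) iff C) or (C or not B))):
            not ((((B and (D implies D)) implies E) iff C) or (C or not B)): α-rule — add not (((B and (D implies D)) implies E) iff C), not (C or not B).
            not (C or not B): α-rule — add not C, not not B.
            not (((B and (D implies D)) implies E) iff C): β-rule — branch into ((B and (D implies D)) implies E), not C  //  not ((B and (D implies D)) implies E), C.
              branch 1.2.2.1 (add ((B and (D implies D)) implies E), not C):
                ((B and (D implies D)) implies E): β-rule — branch into not (B and (D implies D))  //  E.
                  branch 1.2.2.1.1 (add not (B and (D implies D))):
                    not (B and (D implies D)): β-rule — branch into not B  //  not (D implies D).
                      branch 1.2.2.1.1.1 (add not B):
                        × closes — contains both B and not B.
                      branch 1.2.2.1.1.2 (add not (D implies D)):
                        not (D implies D): α-rule — add D, not D.
                        × closes — contains both D and not D.
                  branch 1.2.2.1.2 (add E):
                    ○ open, literals {B=1, C=0, E=1}.
              branch 1.2.2.2 (add not ((B and (D implies D)) implies E), C):
                × closes — contains both C and not C.
  branch 2 (add (D or E)):
    (D or E): β-rule — branch into D  //  E.
      branch 2.1 (add D):
        ○ open, literals {D=1}.
      branch 2.2 (add E):
        ○ open, literals {E=1}.
3 branches closed, 6 open.
An open branch gives a satisfying assignment: C=1, E=1.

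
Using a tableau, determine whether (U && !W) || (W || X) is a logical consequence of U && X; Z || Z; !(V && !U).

Yes

Initial set: {(U && X); (Z || Z); !(V && !U); !((U && !W) || (W || X))}.
(U && X): α-rule — add U, X.
!((U && !W) || (W || X)): α-rule — add !(U && !W), !(W || X).
!(W || X): α-rule — add !W, !X.
× closes — contains both X and !X.
All 1 branch closes.
Every branch closed, so the premises entail the conclusion.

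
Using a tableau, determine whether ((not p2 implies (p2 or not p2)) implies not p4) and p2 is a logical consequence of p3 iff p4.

Initial set: {(p3 iff p4); not (((not p2 implies (p2 or not p2)) implies not p4) and p2)}.
(p3 iff p4): β-rule — branch into p3, p4  //  not p3, not p4.
  branch 1 (add p3, p4):
    not (((not p2 implies (p2 or not p2)) implies not p4) and p2): β-rule — branch into not ((not p2 implies (p2 or not p2)) implies not p4)  //  not p2.
      branch 1.1 (add not ((not p2 implies (p2 or not p2)) implies not p4)):
        not ((not p2 implies (p2 or not p2)) implies not p4): α-rule — add (not p2 implies (p2 or not p2)), not not p4.
        (not p2 implies (p2 or not p2)): β-rule — branch into not not p2  //  (p2 or not p2).
          branch 1.1.1 (add not not p2):
            ○ open, literals {p2=1, p3=1, p4=1}.
          branch 1.1.2 (add (p2 or not p2)):
            (p2 or not p2): β-rule — branch into p2  //  not p2.
              branch 1.1.2.1 (add p2):
                ○ open, literals {p2=1, p3=1, p4=1}.
              branch 1.1.2.2 (add not p2):
                ○ open, literals {p2=0, p3=1, p4=1}.
      branch 1.2 (add not p2):
        ○ open, literals {p2=0, p3=1, p4=1}.
  branch 2 (add not p3, not p4):
    not (((not p2 implies (p2 or not p2)) implies not p4) and p2): β-rule — branch into not ((not p2 implies (p2 or not p2)) implies not p4)  //  not p2.
      branch 2.1 (add not ((not p2 implies (p2 or not p2)) implies not p4)):
        not ((not p2 implies (p2 or not p2)) implies not p4): α-rule — add (not p2 implies (p2 or not p2)), not not p4.
        × closes — contains both p4 and not p4.
      branch 2.2 (add not p2):
        ○ open, literals {p2=0, p3=0, p4=0}.
1 branch closed, 5 open.
An open branch gives a countermodel: p2=1, p3=1, p4=1 (unmentioned atoms arbitrary); the premises hold there but the conclusion fails.

No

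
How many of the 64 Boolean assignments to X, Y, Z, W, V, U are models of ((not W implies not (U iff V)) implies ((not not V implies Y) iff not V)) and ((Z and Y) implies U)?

Initial set: {(((not W implies not (U iff V)) implies ((not not V implies Y) iff not V)) and ((Z and Y) implies U))}.
(((not W implies not (U iff V)) implies ((not not V implies Y) iff not V)) and ((Z and Y) implies U)): α-rule — add ((not W implies not (U iff V)) implies ((not not V implies Y) iff not V)), ((Z and Y) implies U).
((not W implies not (U iff V)) implies ((not not V implies Y) iff not V)): β-rule — branch into not (not W implies not (U iff V))  //  ((not not V implies Y) iff not V).
  branch 1 (add not (not W implies not (U iff V))):
    not (not W implies not (U iff V)): α-rule — add not W, not not (U iff V).
    ((Z and Y) implies U): β-rule — branch into not (Z and Y)  //  U.
      branch 1.1 (add not (Z and Y)):
        not not (U iff V): β-rule — branch into U, V  //  not U, not V.
          branch 1.1.1 (add U, V):
            not (Z and Y): β-rule — branch into not Z  //  not Y.
              branch 1.1.1.1 (add not Z):
                ○ open, literals {U=T, V=T, W=F, Z=F}.
              branch 1.1.1.2 (add not Y):
                ○ open, literals {U=T, V=T, W=F, Y=F}.
          branch 1.1.2 (add not U, not V):
            not (Z and Y): β-rule — branch into not Z  //  not Y.
              branch 1.1.2.1 (add not Z):
                ○ open, literals {U=F, V=F, W=F, Z=F}.
              branch 1.1.2.2 (add not Y):
                ○ open, literals {U=F, V=F, W=F, Y=F}.
      branch 1.2 (add U):
        not not (U iff V): β-rule — branch into U, V  //  not U, not V.
          branch 1.2.1 (add U, V):
            ○ open, literals {U=T, V=T, W=F}.
          branch 1.2.2 (add not U, not V):
            × closes — contains both U and not U.
  branch 2 (add ((not not V implies Y) iff not V)):
    ((Z and Y) implies U): β-rule — branch into not (Z and Y)  //  U.
      branch 2.1 (add not (Z and Y)):
        ((not not V implies Y) iff not V): β-rule — branch into (not not V implies Y), not V  //  not (not not V implies Y), not not V.
          branch 2.1.1 (add (not not V implies Y), not V):
            not (Z and Y): β-rule — branch into not Z  //  not Y.
              branch 2.1.1.1 (add not Z):
                (not not V implies Y): β-rule — branch into not not not V  //  Y.
                  branch 2.1.1.1.1 (add not not not V):
                    not not not V: drop double negation, giving not V.
                    ○ open, literals {V=F, Z=F}.
                  branch 2.1.1.1.2 (add Y):
                    ○ open, literals {V=F, Y=T, Z=F}.
              branch 2.1.1.2 (add not Y):
                (not not V implies Y): β-rule — branch into not not not V  //  Y.
                  branch 2.1.1.2.1 (add not not not V):
                    not not not V: drop double negation, giving not V.
                    ○ open, literals {V=F, Y=F}.
                  branch 2.1.1.2.2 (add Y):
                    × closes — contains both Y and not Y.
          branch 2.1.2 (add not (not not V implies Y), not not V):
            not (not not V implies Y): α-rule — add not not V, not Y.
            not not V: drop double negation, giving V.
            not (Z and Y): β-rule — branch into not Z  //  not Y.
              branch 2.1.2.1 (add not Z):
                ○ open, literals {V=T, Y=F, Z=F}.
              branch 2.1.2.2 (add not Y):
                ○ open, literals {V=T, Y=F}.
      branch 2.2 (add U):
        ((not not V implies Y) iff not V): β-rule — branch into (not not V implies Y), not V  //  not (not not V implies Y), not not V.
          branch 2.2.1 (add (not not V implies Y), not V):
            (not not V implies Y): β-rule — branch into not not not V  //  Y.
              branch 2.2.1.1 (add not not not V):
                not not not V: drop double negation, giving not V.
                ○ open, literals {U=T, V=F}.
              branch 2.2.1.2 (add Y):
                ○ open, literals {U=T, V=F, Y=T}.
          branch 2.2.2 (add not (not not V implies Y), not not V):
            not (not not V implies Y): α-rule — add not not V, not Y.
            not not V: drop double negation, giving V.
            ○ open, literals {U=T, V=T, Y=F}.
2 branches closed, 13 open.
Each open branch fixes some atoms; the unmentioned ones are free. Counting distinct full assignments: branch {U=T, V=T, W=F, Z=F} (X, Y) contributes 4 new; branch {U=T, V=T, W=F, Y=F} (X, Z) contributes 2 new; branch {U=F, V=F, W=F, Z=F} (X, Y) contributes 4 new; branch {U=F, V=F, W=F, Y=F} (X, Z) contributes 2 new; branch {U=T, V=T, W=F} (X, Y, Z) contributes 2 new; branch {V=F, Z=F} (X, Y, W, U) contributes 12 new; branch {V=F, Y=T, Z=F} (X, W, U) contributes 0 new; branch {V=F, Y=F} (X, Z, W, U) contributes 6 new; branch {V=T, Y=F, Z=F} (X, W, U) contributes 6 new; branch {V=T, Y=F} (X, Z, W, U) contributes 6 new; branch {U=T, V=F} (X, Y, Z, W) contributes 4 new; branch {U=T, V=F, Y=T} (X, Z, W) contributes 0 new; branch {U=T, V=T, Y=F} (X, Z, W) contributes 0 new. Total: 48.

48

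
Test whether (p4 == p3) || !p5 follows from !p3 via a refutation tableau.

Initial set: {!p3; !((p4 == p3) || !p5)}.
!((p4 == p3) || !p5): α-rule — add !(p4 == p3), !!p5.
!(p4 == p3): β-rule — branch into p4, !p3  //  !p4, p3.
  branch 1 (add p4, !p3):
    ○ open, literals {p3=F, p4=T, p5=T}.
  branch 2 (add !p4, p3):
    × closes — contains both p3 and !p3.
1 branch closed, 1 open.
An open branch gives a countermodel: p3=F, p4=T, p5=T (unmentioned atoms arbitrary); the premises hold there but the conclusion fails.

No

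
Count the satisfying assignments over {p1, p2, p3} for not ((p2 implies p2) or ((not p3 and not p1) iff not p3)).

0

Initial set: {not ((p2 implies p2) or ((not p3 and not p1) iff not p3))}.
not ((p2 implies p2) or ((not p3 and not p1) iff not p3)): α-rule — add not (p2 implies p2), not ((not p3 and not p1) iff not p3).
not (p2 implies p2): α-rule — add p2, not p2.
× closes — contains both p2 and not p2.
All 1 branch closes.
No open branches: the formula has 0 satisfying assignments.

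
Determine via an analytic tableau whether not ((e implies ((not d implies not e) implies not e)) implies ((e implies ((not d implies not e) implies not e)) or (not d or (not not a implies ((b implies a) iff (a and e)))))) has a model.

Initial set: {not ((e implies ((not d implies not e) implies not e)) implies ((e implies ((not d implies not e) implies not e)) or (not d or (not not a implies ((b implies a) iff (a and e))))))}.
not ((e implies ((not d implies not e) implies not e)) implies ((e implies ((not d implies not e) implies not e)) or (not d or (not not a implies ((b implies a) iff (a and e)))))): α-rule — add (e implies ((not d implies not e) implies not e)), not ((e implies ((not d implies not e) implies not e)) or (not d or (not not a implies ((b implies a) iff (a and e))))).
not ((e implies ((not d implies not e) implies not e)) or (not d or (not not a implies ((b implies a) iff (a and e))))): α-rule — add not (e implies ((not d implies not e) implies not e)), not (not d or (not not a implies ((b implies a) iff (a and e)))).
not (e implies ((not d implies not e) implies not e)): α-rule — add e, not ((not d implies not e) implies not e).
not (not d or (not not a implies ((b implies a) iff (a and e)))): α-rule — add not not d, not (not not a implies ((b implies a) iff (a and e))).
not ((not d implies not e) implies not e): α-rule — add (not d implies not e), not not e.
not (not not a implies ((b implies a) iff (a and e))): α-rule — add not not a, not ((b implies a) iff (a and e)).
not not a: drop double negation, giving a.
(e implies ((not d implies not e) implies not e)): β-rule — branch into not e  //  ((not d implies not e) implies not e).
  branch 1 (add not e):
    × closes — contains both e and not e.
  branch 2 (add ((not d implies not e) implies not e)):
    (not d implies not e): β-rule — branch into not not d  //  not e.
      branch 2.1 (add not not d):
        not ((b implies a) iff (a and e)): β-rule — branch into (b implies a), not (a and e)  //  not (b implies a), (a and e).
          branch 2.1.1 (add (b implies a), not (a and e)):
            ((not d implies not e) implies not e): β-rule — branch into not (not d implies not e)  //  not e.
              branch 2.1.1.1 (add not (not d implies not e)):
                not (not d implies not e): α-rule — add not d, not not e.
                × closes — contains both d and not d.
              branch 2.1.1.2 (add not e):
                × closes — contains both e and not e.
          branch 2.1.2 (add not (b implies a), (a and e)):
            not (b implies a): α-rule — add b, not a.
            × closes — contains both a and not a.
      branch 2.2 (add not e):
        × closes — contains both e and not e.
All 5 branches close.
Every branch closed; the formula is unsatisfiable.

Unsatisfiable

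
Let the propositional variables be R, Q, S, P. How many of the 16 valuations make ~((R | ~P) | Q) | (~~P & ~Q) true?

Initial set: {(~((R | ~P) | Q) | (~~P & ~Q))}.
(~((R | ~P) | Q) | (~~P & ~Q)): β-rule — branch into ~((R | ~P) | Q)  //  (~~P & ~Q).
  branch 1 (add ~((R | ~P) | Q)):
    ~((R | ~P) | Q): α-rule — add ~(R | ~P), ~Q.
    ~(R | ~P): α-rule — add ~R, ~~P.
    ○ open, literals {P=T, Q=F, R=F}.
  branch 2 (add (~~P & ~Q)):
    (~~P & ~Q): α-rule — add ~~P, ~Q.
    ~~P: drop double negation, giving P.
    ○ open, literals {P=T, Q=F}.
0 branches closed, 2 open.
Each open branch fixes some atoms; the unmentioned ones are free. Counting distinct full assignments: branch {P=T, Q=F, R=F} (S) contributes 2 new; branch {P=T, Q=F} (R, S) contributes 2 new. Total: 4.

4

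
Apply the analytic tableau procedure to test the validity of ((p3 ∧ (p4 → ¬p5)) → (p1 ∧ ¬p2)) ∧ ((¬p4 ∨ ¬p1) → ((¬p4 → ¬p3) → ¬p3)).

Not valid

Assume the negation and expand:
Initial set: {F (((p3 ∧ (p4 → ¬p5)) → (p1 ∧ ¬p2)) ∧ ((¬p4 ∨ ¬p1) → ((¬p4 → ¬p3) → ¬p3)))}.
F (((p3 ∧ (p4 → ¬p5)) → (p1 ∧ ¬p2)) ∧ ((¬p4 ∨ ¬p1) → ((¬p4 → ¬p3) → ¬p3))): β-rule — branch into F ((p3 ∧ (p4 → ¬p5)) → (p1 ∧ ¬p2))  //  F ((¬p4 ∨ ¬p1) → ((¬p4 → ¬p3) → ¬p3)).
  branch 1 (add F ((p3 ∧ (p4 → ¬p5)) → (p1 ∧ ¬p2))):
    F ((p3 ∧ (p4 → ¬p5)) → (p1 ∧ ¬p2)): α-rule — add T (p3 ∧ (p4 → ¬p5)), F (p1 ∧ ¬p2).
    T (p3 ∧ (p4 → ¬p5)): α-rule — add T p3, T (p4 → ¬p5).
    F (p1 ∧ ¬p2): β-rule — branch into F p1  //  F ¬p2.
      branch 1.1 (add F p1):
        T (p4 → ¬p5): β-rule — branch into F p4  //  T ¬p5.
          branch 1.1.1 (add F p4):
            ○ open, literals {p1=F, p3=T, p4=F}.
          branch 1.1.2 (add T ¬p5):
            ○ open, literals {p1=F, p3=T, p5=F}.
      branch 1.2 (add F ¬p2):
        T (p4 → ¬p5): β-rule — branch into F p4  //  T ¬p5.
          branch 1.2.1 (add F p4):
            ○ open, literals {p2=T, p3=T, p4=F}.
          branch 1.2.2 (add T ¬p5):
            ○ open, literals {p2=T, p3=T, p5=F}.
  branch 2 (add F ((¬p4 ∨ ¬p1) → ((¬p4 → ¬p3) → ¬p3))):
    F ((¬p4 ∨ ¬p1) → ((¬p4 → ¬p3) → ¬p3)): α-rule — add T (¬p4 ∨ ¬p1), F ((¬p4 → ¬p3) → ¬p3).
    F ((¬p4 → ¬p3) → ¬p3): α-rule — add T (¬p4 → ¬p3), F ¬p3.
    T (¬p4 ∨ ¬p1): β-rule — branch into T ¬p4  //  T ¬p1.
      branch 2.1 (add T ¬p4):
        T (¬p4 → ¬p3): β-rule — branch into F ¬p4  //  T ¬p3.
          branch 2.1.1 (add F ¬p4):
            × closes — contains both p4 and ¬p4.
          branch 2.1.2 (add T ¬p3):
            × closes — contains both p3 and ¬p3.
      branch 2.2 (add T ¬p1):
        T (¬p4 → ¬p3): β-rule — branch into F ¬p4  //  T ¬p3.
          branch 2.2.1 (add F ¬p4):
            ○ open, literals {p1=F, p3=T, p4=T}.
          branch 2.2.2 (add T ¬p3):
            × closes — contains both p3 and ¬p3.
3 branches closed, 5 open.
An open branch gives a countermodel: p1=F, p3=T, p4=F (unmentioned atoms arbitrary); under it the original formula is false.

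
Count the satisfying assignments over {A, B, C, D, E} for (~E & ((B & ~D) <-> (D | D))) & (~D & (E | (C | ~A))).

3

Initial set: {((~E & ((B & ~D) <-> (D | D))) & (~D & (E | (C | ~A))))}.
((~E & ((B & ~D) <-> (D | D))) & (~D & (E | (C | ~A)))): α-rule — add (~E & ((B & ~D) <-> (D | D))), (~D & (E | (C | ~A))).
(~E & ((B & ~D) <-> (D | D))): α-rule — add ~E, ((B & ~D) <-> (D | D)).
(~D & (E | (C | ~A))): α-rule — add ~D, (E | (C | ~A)).
((B & ~D) <-> (D | D)): β-rule — branch into (B & ~D), (D | D)  //  ~(B & ~D), ~(D | D).
  branch 1 (add (B & ~D), (D | D)):
    (B & ~D): α-rule — add B, ~D.
    (E | (C | ~A)): β-rule — branch into E  //  (C | ~A).
      branch 1.1 (add E):
        × closes — contains both E and ~E.
      branch 1.2 (add (C | ~A)):
        (D | D): β-rule — branch into D  //  D.
          branch 1.2.1 (add D):
            × closes — contains both D and ~D.
          branch 1.2.2 (add D):
            × closes — contains both D and ~D.
  branch 2 (add ~(B & ~D), ~(D | D)):
    ~(D | D): α-rule — add ~D, ~D.
    (E | (C | ~A)): β-rule — branch into E  //  (C | ~A).
      branch 2.1 (add E):
        × closes — contains both E and ~E.
      branch 2.2 (add (C | ~A)):
        ~(B & ~D): β-rule — branch into ~B  //  ~~D.
          branch 2.2.1 (add ~B):
            (C | ~A): β-rule — branch into C  //  ~A.
              branch 2.2.1.1 (add C):
                ○ open, literals {B=0, C=1, D=0, E=0}.
              branch 2.2.1.2 (add ~A):
                ○ open, literals {A=0, B=0, D=0, E=0}.
          branch 2.2.2 (add ~~D):
            × closes — contains both D and ~D.
5 branches closed, 2 open.
Each open branch fixes some atoms; the unmentioned ones are free. Counting distinct full assignments: branch {B=0, C=1, D=0, E=0} (A) contributes 2 new; branch {A=0, B=0, D=0, E=0} (C) contributes 1 new. Total: 3.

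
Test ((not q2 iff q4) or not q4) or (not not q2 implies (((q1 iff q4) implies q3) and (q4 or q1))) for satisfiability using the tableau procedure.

Satisfiable

Initial set: {T (((not q2 iff q4) or not q4) or (not not q2 implies (((q1 iff q4) implies q3) and (q4 or q1))))}.
T (((not q2 iff q4) or not q4) or (not not q2 implies (((q1 iff q4) implies q3) and (q4 or q1)))): β-rule — branch into T ((not q2 iff q4) or not q4)  //  T (not not q2 implies (((q1 iff q4) implies q3) and (q4 or q1))).
  branch 1 (add T ((not q2 iff q4) or not q4)):
    T ((not q2 iff q4) or not q4): β-rule — branch into T (not q2 iff q4)  //  T not q4.
      branch 1.1 (add T (not q2 iff q4)):
        T (not q2 iff q4): β-rule — branch into T not q2, T q4  //  F not q2, F q4.
          branch 1.1.1 (add T not q2, T q4):
            ○ open, literals {q2=0, q4=1}.
          branch 1.1.2 (add F not q2, F q4):
            ○ open, literals {q2=1, q4=0}.
      branch 1.2 (add T not q4):
        ○ open, literals {q4=0}.
  branch 2 (add T (not not q2 implies (((q1 iff q4) implies q3) and (q4 or q1)))):
    T (not not q2 implies (((q1 iff q4) implies q3) and (q4 or q1))): β-rule — branch into F not not q2  //  T (((q1 iff q4) implies q3) and (q4 or q1)).
      branch 2.1 (add F not not q2):
        F not not q2: drop double negation, giving F q2.
        ○ open, literals {q2=0}.
      branch 2.2 (add T (((q1 iff q4) implies q3) and (q4 or q1))):
        T (((q1 iff q4) implies q3) and (q4 or q1)): α-rule — add T ((q1 iff q4) implies q3), T (q4 or q1).
        T ((q1 iff q4) implies q3): β-rule — branch into F (q1 iff q4)  //  T q3.
          branch 2.2.1 (add F (q1 iff q4)):
            T (q4 or q1): β-rule — branch into T q4  //  T q1.
              branch 2.2.1.1 (add T q4):
                F (q1 iff q4): β-rule — branch into T q1, F q4  //  F q1, T q4.
                  branch 2.2.1.1.1 (add T q1, F q4):
                    × closes — contains both q4 and not q4.
                  branch 2.2.1.1.2 (add F q1, T q4):
                    ○ open, literals {q1=0, q4=1}.
              branch 2.2.1.2 (add T q1):
                F (q1 iff q4): β-rule — branch into T q1, F q4  //  F q1, T q4.
                  branch 2.2.1.2.1 (add T q1, F q4):
                    ○ open, literals {q1=1, q4=0}.
                  branch 2.2.1.2.2 (add F q1, T q4):
                    × closes — contains both q1 and not q1.
          branch 2.2.2 (add T q3):
            T (q4 or q1): β-rule — branch into T q4  //  T q1.
              branch 2.2.2.1 (add T q4):
                ○ open, literals {q3=1, q4=1}.
              branch 2.2.2.2 (add T q1):
                ○ open, literals {q1=1, q3=1}.
2 branches closed, 8 open.
An open branch gives a satisfying assignment: q2=0, q4=1.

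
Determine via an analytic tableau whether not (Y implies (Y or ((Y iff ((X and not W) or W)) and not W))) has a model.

Unsatisfiable

Initial set: {not (Y implies (Y or ((Y iff ((X and not W) or W)) and not W)))}.
not (Y implies (Y or ((Y iff ((X and not W) or W)) and not W))): α-rule — add Y, not (Y or ((Y iff ((X and not W) or W)) and not W)).
not (Y or ((Y iff ((X and not W) or W)) and not W)): α-rule — add not Y, not ((Y iff ((X and not W) or W)) and not W).
× closes — contains both Y and not Y.
All 1 branch closes.
Every branch closed; the formula is unsatisfiable.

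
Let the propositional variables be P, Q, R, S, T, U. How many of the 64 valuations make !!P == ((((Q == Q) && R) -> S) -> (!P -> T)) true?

44

Initial set: {(!!P == ((((Q == Q) && R) -> S) -> (!P -> T)))}.
(!!P == ((((Q == Q) && R) -> S) -> (!P -> T))): β-rule — branch into !!P, ((((Q == Q) && R) -> S) -> (!P -> T))  //  !!!P, !((((Q == Q) && R) -> S) -> (!P -> T)).
  branch 1 (add !!P, ((((Q == Q) && R) -> S) -> (!P -> T))):
    !!P: drop double negation, giving P.
    ((((Q == Q) && R) -> S) -> (!P -> T)): β-rule — branch into !(((Q == Q) && R) -> S)  //  (!P -> T).
      branch 1.1 (add !(((Q == Q) && R) -> S)):
        !(((Q == Q) && R) -> S): α-rule — add ((Q == Q) && R), !S.
        ((Q == Q) && R): α-rule — add (Q == Q), R.
        (Q == Q): β-rule — branch into Q, Q  //  !Q, !Q.
          branch 1.1.1 (add Q, Q):
            ○ open, literals {P=true, Q=true, R=true, S=false}.
          branch 1.1.2 (add !Q, !Q):
            ○ open, literals {P=true, Q=false, R=true, S=false}.
      branch 1.2 (add (!P -> T)):
        (!P -> T): β-rule — branch into !!P  //  T.
          branch 1.2.1 (add !!P):
            ○ open, literals {P=true}.
          branch 1.2.2 (add T):
            ○ open, literals {P=true, T=true}.
  branch 2 (add !!!P, !((((Q == Q) && R) -> S) -> (!P -> T))):
    !!!P: drop double negation, giving !P.
    !((((Q == Q) && R) -> S) -> (!P -> T)): α-rule — add (((Q == Q) && R) -> S), !(!P -> T).
    !(!P -> T): α-rule — add !P, !T.
    (((Q == Q) && R) -> S): β-rule — branch into !((Q == Q) && R)  //  S.
      branch 2.1 (add !((Q == Q) && R)):
        !((Q == Q) && R): β-rule — branch into !(Q == Q)  //  !R.
          branch 2.1.1 (add !(Q == Q)):
            !(Q == Q): β-rule — branch into Q, !Q  //  !Q, Q.
              branch 2.1.1.1 (add Q, !Q):
                × closes — contains both Q and !Q.
              branch 2.1.1.2 (add !Q, Q):
                × closes — contains both Q and !Q.
          branch 2.1.2 (add !R):
            ○ open, literals {P=false, R=false, T=false}.
      branch 2.2 (add S):
        ○ open, literals {P=false, S=true, T=false}.
2 branches closed, 6 open.
Each open branch fixes some atoms; the unmentioned ones are free. Counting distinct full assignments: branch {P=true, Q=true, R=true, S=false} (T, U) contributes 4 new; branch {P=true, Q=false, R=true, S=false} (T, U) contributes 4 new; branch {P=true} (Q, R, S, T, U) contributes 24 new; branch {P=true, T=true} (Q, R, S, U) contributes 0 new; branch {P=false, R=false, T=false} (Q, S, U) contributes 8 new; branch {P=false, S=true, T=false} (Q, R, U) contributes 4 new. Total: 44.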